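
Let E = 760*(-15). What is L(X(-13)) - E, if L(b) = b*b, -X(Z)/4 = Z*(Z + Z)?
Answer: 1839304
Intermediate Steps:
X(Z) = -8*Z² (X(Z) = -4*Z*(Z + Z) = -4*Z*2*Z = -8*Z²)
L(b) = b²
E = -11400
L(X(-13)) - E = (-8*(-13)²)² - 1*(-11400) = (-8*169)² + 11400 = (-1352)² + 11400 = 1827904 + 11400 = 1839304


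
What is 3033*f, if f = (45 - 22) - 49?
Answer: -78858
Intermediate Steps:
f = -26 (f = 23 - 49 = -26)
3033*f = 3033*(-26) = -78858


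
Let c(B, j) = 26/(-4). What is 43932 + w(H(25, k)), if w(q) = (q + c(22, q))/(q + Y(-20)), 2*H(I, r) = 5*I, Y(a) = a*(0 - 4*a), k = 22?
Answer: 135090788/3075 ≈ 43932.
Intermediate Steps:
Y(a) = -4*a² (Y(a) = a*(-4*a) = -4*a²)
H(I, r) = 5*I/2 (H(I, r) = (5*I)/2 = 5*I/2)
c(B, j) = -13/2 (c(B, j) = 26*(-¼) = -13/2)
w(q) = (-13/2 + q)/(-1600 + q) (w(q) = (q - 13/2)/(q - 4*(-20)²) = (-13/2 + q)/(q - 4*400) = (-13/2 + q)/(q - 1600) = (-13/2 + q)/(-1600 + q))
43932 + w(H(25, k)) = 43932 + (-13/2 + (5/2)*25)/(-1600 + (5/2)*25) = 43932 + (-13/2 + 125/2)/(-1600 + 125/2) = 43932 + 56/(-3075/2) = 43932 - 2/3075*56 = 43932 - 112/3075 = 135090788/3075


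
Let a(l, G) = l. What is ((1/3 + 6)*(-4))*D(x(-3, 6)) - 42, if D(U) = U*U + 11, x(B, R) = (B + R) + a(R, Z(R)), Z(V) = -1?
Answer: -7118/3 ≈ -2372.7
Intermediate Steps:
x(B, R) = B + 2*R (x(B, R) = (B + R) + R = B + 2*R)
D(U) = 11 + U**2 (D(U) = U**2 + 11 = 11 + U**2)
((1/3 + 6)*(-4))*D(x(-3, 6)) - 42 = ((1/3 + 6)*(-4))*(11 + (-3 + 2*6)**2) - 42 = ((1*(1/3) + 6)*(-4))*(11 + (-3 + 12)**2) - 42 = ((1/3 + 6)*(-4))*(11 + 9**2) - 42 = ((19/3)*(-4))*(11 + 81) - 42 = -76/3*92 - 42 = -6992/3 - 42 = -7118/3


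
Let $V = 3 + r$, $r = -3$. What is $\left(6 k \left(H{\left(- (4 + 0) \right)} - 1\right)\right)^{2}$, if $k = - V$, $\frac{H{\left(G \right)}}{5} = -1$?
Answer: $0$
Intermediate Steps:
$H{\left(G \right)} = -5$ ($H{\left(G \right)} = 5 \left(-1\right) = -5$)
$V = 0$ ($V = 3 - 3 = 0$)
$k = 0$ ($k = \left(-1\right) 0 = 0$)
$\left(6 k \left(H{\left(- (4 + 0) \right)} - 1\right)\right)^{2} = \left(6 \cdot 0 \left(-5 - 1\right)\right)^{2} = \left(0 \left(-6\right)\right)^{2} = 0^{2} = 0$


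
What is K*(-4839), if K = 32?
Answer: -154848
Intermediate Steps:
K*(-4839) = 32*(-4839) = -154848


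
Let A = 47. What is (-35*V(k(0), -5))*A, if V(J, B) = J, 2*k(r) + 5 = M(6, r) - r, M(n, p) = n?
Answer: -1645/2 ≈ -822.50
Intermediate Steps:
k(r) = 1/2 - r/2 (k(r) = -5/2 + (6 - r)/2 = -5/2 + (3 - r/2) = 1/2 - r/2)
(-35*V(k(0), -5))*A = -35*(1/2 - 1/2*0)*47 = -35*(1/2 + 0)*47 = -35*1/2*47 = -35/2*47 = -1645/2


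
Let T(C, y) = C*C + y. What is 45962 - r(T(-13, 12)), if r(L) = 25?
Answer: 45937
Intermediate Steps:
T(C, y) = y + C² (T(C, y) = C² + y = y + C²)
45962 - r(T(-13, 12)) = 45962 - 1*25 = 45962 - 25 = 45937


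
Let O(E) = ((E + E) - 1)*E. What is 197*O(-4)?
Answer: 7092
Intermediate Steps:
O(E) = E*(-1 + 2*E) (O(E) = (2*E - 1)*E = (-1 + 2*E)*E = E*(-1 + 2*E))
197*O(-4) = 197*(-4*(-1 + 2*(-4))) = 197*(-4*(-1 - 8)) = 197*(-4*(-9)) = 197*36 = 7092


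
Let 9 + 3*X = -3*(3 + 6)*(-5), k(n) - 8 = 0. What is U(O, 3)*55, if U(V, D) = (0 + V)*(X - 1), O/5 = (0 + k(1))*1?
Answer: 90200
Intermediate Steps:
k(n) = 8 (k(n) = 8 + 0 = 8)
X = 42 (X = -3 + (-3*(3 + 6)*(-5))/3 = -3 + (-3*9*(-5))/3 = -3 + (-27*(-5))/3 = -3 + (1/3)*135 = -3 + 45 = 42)
O = 40 (O = 5*((0 + 8)*1) = 5*(8*1) = 5*8 = 40)
U(V, D) = 41*V (U(V, D) = (0 + V)*(42 - 1) = V*41 = 41*V)
U(O, 3)*55 = (41*40)*55 = 1640*55 = 90200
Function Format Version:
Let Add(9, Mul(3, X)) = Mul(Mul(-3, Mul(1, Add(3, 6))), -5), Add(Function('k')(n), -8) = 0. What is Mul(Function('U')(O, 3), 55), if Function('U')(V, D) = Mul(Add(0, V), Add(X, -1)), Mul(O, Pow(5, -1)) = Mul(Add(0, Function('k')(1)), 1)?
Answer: 90200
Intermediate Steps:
Function('k')(n) = 8 (Function('k')(n) = Add(8, 0) = 8)
X = 42 (X = Add(-3, Mul(Rational(1, 3), Mul(Mul(-3, Mul(1, Add(3, 6))), -5))) = Add(-3, Mul(Rational(1, 3), Mul(Mul(-3, Mul(1, 9)), -5))) = Add(-3, Mul(Rational(1, 3), Mul(Mul(-3, 9), -5))) = Add(-3, Mul(Rational(1, 3), Mul(-27, -5))) = Add(-3, Mul(Rational(1, 3), 135)) = Add(-3, 45) = 42)
O = 40 (O = Mul(5, Mul(Add(0, 8), 1)) = Mul(5, Mul(8, 1)) = Mul(5, 8) = 40)
Function('U')(V, D) = Mul(41, V) (Function('U')(V, D) = Mul(Add(0, V), Add(42, -1)) = Mul(V, 41) = Mul(41, V))
Mul(Function('U')(O, 3), 55) = Mul(Mul(41, 40), 55) = Mul(1640, 55) = 90200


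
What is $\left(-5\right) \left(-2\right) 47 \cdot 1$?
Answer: $470$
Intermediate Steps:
$\left(-5\right) \left(-2\right) 47 \cdot 1 = 10 \cdot 47 \cdot 1 = 470 \cdot 1 = 470$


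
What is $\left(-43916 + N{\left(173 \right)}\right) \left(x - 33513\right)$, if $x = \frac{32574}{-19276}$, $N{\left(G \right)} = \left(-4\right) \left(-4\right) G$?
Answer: $\frac{108945934254}{79} \approx 1.3791 \cdot 10^{9}$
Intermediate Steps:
$N{\left(G \right)} = 16 G$
$x = - \frac{267}{158}$ ($x = 32574 \left(- \frac{1}{19276}\right) = - \frac{267}{158} \approx -1.6899$)
$\left(-43916 + N{\left(173 \right)}\right) \left(x - 33513\right) = \left(-43916 + 16 \cdot 173\right) \left(- \frac{267}{158} - 33513\right) = \left(-43916 + 2768\right) \left(- \frac{5295321}{158}\right) = \left(-41148\right) \left(- \frac{5295321}{158}\right) = \frac{108945934254}{79}$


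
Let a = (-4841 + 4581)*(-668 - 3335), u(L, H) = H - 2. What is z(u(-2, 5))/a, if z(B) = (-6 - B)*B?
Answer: -27/1040780 ≈ -2.5942e-5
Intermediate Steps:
u(L, H) = -2 + H
z(B) = B*(-6 - B)
a = 1040780 (a = -260*(-4003) = 1040780)
z(u(-2, 5))/a = -(-2 + 5)*(6 + (-2 + 5))/1040780 = -1*3*(6 + 3)*(1/1040780) = -1*3*9*(1/1040780) = -27*1/1040780 = -27/1040780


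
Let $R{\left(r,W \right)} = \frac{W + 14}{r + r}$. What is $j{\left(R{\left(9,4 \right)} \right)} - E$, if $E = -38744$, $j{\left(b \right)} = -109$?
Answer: $38635$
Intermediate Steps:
$R{\left(r,W \right)} = \frac{14 + W}{2 r}$
$j{\left(R{\left(9,4 \right)} \right)} - E = -109 - -38744 = -109 + 38744 = 38635$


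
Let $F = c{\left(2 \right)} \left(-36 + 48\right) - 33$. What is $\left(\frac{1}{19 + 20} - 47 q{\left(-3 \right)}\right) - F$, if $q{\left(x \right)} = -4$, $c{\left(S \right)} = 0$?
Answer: $\frac{8620}{39} \approx 221.03$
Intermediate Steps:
$F = -33$ ($F = 0 \left(-36 + 48\right) - 33 = 0 \cdot 12 - 33 = 0 - 33 = -33$)
$\left(\frac{1}{19 + 20} - 47 q{\left(-3 \right)}\right) - F = \left(\frac{1}{19 + 20} - -188\right) - -33 = \left(\frac{1}{39} + 188\right) + 33 = \frac{7333}{39} + 33 = \frac{8620}{39}$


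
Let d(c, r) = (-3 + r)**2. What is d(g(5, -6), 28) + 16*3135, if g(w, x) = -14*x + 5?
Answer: 50785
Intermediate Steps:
g(w, x) = 5 - 14*x
d(g(5, -6), 28) + 16*3135 = (-3 + 28)**2 + 16*3135 = 25**2 + 50160 = 625 + 50160 = 50785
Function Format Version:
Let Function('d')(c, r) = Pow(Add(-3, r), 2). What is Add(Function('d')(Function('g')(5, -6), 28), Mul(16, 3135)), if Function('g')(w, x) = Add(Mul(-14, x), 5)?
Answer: 50785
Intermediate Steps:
Function('g')(w, x) = Add(5, Mul(-14, x))
Add(Function('d')(Function('g')(5, -6), 28), Mul(16, 3135)) = Add(Pow(Add(-3, 28), 2), Mul(16, 3135)) = Add(Pow(25, 2), 50160) = Add(625, 50160) = 50785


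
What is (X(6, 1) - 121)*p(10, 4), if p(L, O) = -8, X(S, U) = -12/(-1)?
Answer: 872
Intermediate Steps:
X(S, U) = 12 (X(S, U) = -12*(-1) = 12)
(X(6, 1) - 121)*p(10, 4) = (12 - 121)*(-8) = -109*(-8) = 872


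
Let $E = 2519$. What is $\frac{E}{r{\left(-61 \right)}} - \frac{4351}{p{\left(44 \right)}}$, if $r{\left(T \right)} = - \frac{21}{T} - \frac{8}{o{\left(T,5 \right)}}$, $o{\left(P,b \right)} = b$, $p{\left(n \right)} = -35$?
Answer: $- \frac{25223892}{13405} \approx -1881.7$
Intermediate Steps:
$r{\left(T \right)} = - \frac{8}{5} - \frac{21}{T}$ ($r{\left(T \right)} = - \frac{21}{T} - \frac{8}{5} = - \frac{8}{5} - \frac{21}{T}$)
$\frac{E}{r{\left(-61 \right)}} - \frac{4351}{p{\left(44 \right)}} = \frac{2519}{- \frac{8}{5} - \frac{21}{-61}} - \frac{4351}{-35} = \frac{2519}{- \frac{8}{5} - - \frac{21}{61}} - - \frac{4351}{35} = \frac{2519}{- \frac{8}{5} + \frac{21}{61}} + \frac{4351}{35} = \frac{2519}{- \frac{383}{305}} + \frac{4351}{35} = 2519 \left(- \frac{305}{383}\right) + \frac{4351}{35} = - \frac{768295}{383} + \frac{4351}{35} = - \frac{25223892}{13405}$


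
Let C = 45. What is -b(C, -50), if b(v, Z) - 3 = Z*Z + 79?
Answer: -2582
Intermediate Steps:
b(v, Z) = 82 + Z² (b(v, Z) = 3 + (Z*Z + 79) = 3 + (Z² + 79) = 3 + (79 + Z²) = 82 + Z²)
-b(C, -50) = -(82 + (-50)²) = -(82 + 2500) = -1*2582 = -2582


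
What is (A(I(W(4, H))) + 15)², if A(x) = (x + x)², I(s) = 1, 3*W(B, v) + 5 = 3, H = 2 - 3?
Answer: 361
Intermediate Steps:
H = -1
W(B, v) = -⅔ (W(B, v) = -5/3 + (⅓)*3 = -5/3 + 1 = -⅔)
A(x) = 4*x² (A(x) = (2*x)² = 4*x²)
(A(I(W(4, H))) + 15)² = (4*1² + 15)² = (4*1 + 15)² = (4 + 15)² = 19² = 361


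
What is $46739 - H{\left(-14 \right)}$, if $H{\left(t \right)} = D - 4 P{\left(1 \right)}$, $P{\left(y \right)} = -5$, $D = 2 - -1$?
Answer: $46716$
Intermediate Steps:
$D = 3$ ($D = 2 + 1 = 3$)
$H{\left(t \right)} = 23$ ($H{\left(t \right)} = 3 - -20 = 3 + 20 = 23$)
$46739 - H{\left(-14 \right)} = 46739 - 23 = 46716$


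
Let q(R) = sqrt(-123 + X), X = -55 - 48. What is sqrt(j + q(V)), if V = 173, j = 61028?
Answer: sqrt(61028 + I*sqrt(226)) ≈ 247.04 + 0.03*I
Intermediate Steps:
X = -103
q(R) = I*sqrt(226) (q(R) = sqrt(-123 - 103) = sqrt(-226) = I*sqrt(226))
sqrt(j + q(V)) = sqrt(61028 + I*sqrt(226))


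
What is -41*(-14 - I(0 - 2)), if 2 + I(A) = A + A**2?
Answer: 574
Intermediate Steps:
I(A) = -2 + A + A**2 (I(A) = -2 + (A + A**2) = -2 + A + A**2)
-41*(-14 - I(0 - 2)) = -41*(-14 - (-2 + (0 - 2) + (0 - 2)**2)) = -41*(-14 - (-2 - 2 + (-2)**2)) = -41*(-14 - (-2 - 2 + 4)) = -41*(-14 - 1*0) = -41*(-14 + 0) = -41*(-14) = 574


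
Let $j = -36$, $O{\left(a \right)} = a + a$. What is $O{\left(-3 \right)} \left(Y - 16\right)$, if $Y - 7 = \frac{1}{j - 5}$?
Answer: $\frac{2220}{41} \approx 54.146$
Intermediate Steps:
$O{\left(a \right)} = 2 a$
$Y = \frac{286}{41}$ ($Y = 7 + \frac{1}{-36 - 5} = 7 + \frac{1}{-41} = 7 - \frac{1}{41} = \frac{286}{41} \approx 6.9756$)
$O{\left(-3 \right)} \left(Y - 16\right) = 2 \left(-3\right) \left(\frac{286}{41} - 16\right) = \left(-6\right) \left(- \frac{370}{41}\right) = \frac{2220}{41}$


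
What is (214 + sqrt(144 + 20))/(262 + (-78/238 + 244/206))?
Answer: 2622998/3221835 + 24514*sqrt(41)/3221835 ≈ 0.86285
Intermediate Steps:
(214 + sqrt(144 + 20))/(262 + (-78/238 + 244/206)) = (214 + sqrt(164))/(262 + (-78*1/238 + 244*(1/206))) = (214 + 2*sqrt(41))/(262 + (-39/119 + 122/103)) = (214 + 2*sqrt(41))/(262 + 10501/12257) = (214 + 2*sqrt(41))/(3221835/12257) = (214 + 2*sqrt(41))*(12257/3221835) = 2622998/3221835 + 24514*sqrt(41)/3221835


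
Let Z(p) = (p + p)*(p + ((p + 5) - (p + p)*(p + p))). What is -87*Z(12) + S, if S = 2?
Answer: 1142138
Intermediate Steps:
Z(p) = 2*p*(5 - 4*p**2 + 2*p) (Z(p) = (2*p)*(p + ((5 + p) - 2*p*2*p)) = (2*p)*(p + ((5 + p) - 4*p**2)) = (2*p)*(p + (5 + p - 4*p**2)) = (2*p)*(5 - 4*p**2 + 2*p) = 2*p*(5 - 4*p**2 + 2*p))
-87*Z(12) + S = -174*12*(5 - 4*12**2 + 2*12) + 2 = -174*12*(5 - 4*144 + 24) + 2 = -174*12*(5 - 576 + 24) + 2 = -174*12*(-547) + 2 = -87*(-13128) + 2 = 1142136 + 2 = 1142138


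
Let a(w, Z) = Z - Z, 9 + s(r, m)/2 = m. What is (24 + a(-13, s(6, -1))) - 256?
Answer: -232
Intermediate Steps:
s(r, m) = -18 + 2*m
a(w, Z) = 0
(24 + a(-13, s(6, -1))) - 256 = (24 + 0) - 256 = 24 - 256 = -232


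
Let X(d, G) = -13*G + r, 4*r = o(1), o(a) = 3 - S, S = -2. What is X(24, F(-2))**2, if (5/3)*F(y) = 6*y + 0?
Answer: 3598609/400 ≈ 8996.5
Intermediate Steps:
o(a) = 5 (o(a) = 3 - 1*(-2) = 3 + 2 = 5)
F(y) = 18*y/5 (F(y) = 3*(6*y + 0)/5 = 3*(6*y)/5 = 18*y/5)
r = 5/4 (r = (1/4)*5 = 5/4 ≈ 1.2500)
X(d, G) = 5/4 - 13*G (X(d, G) = -13*G + 5/4 = 5/4 - 13*G)
X(24, F(-2))**2 = (5/4 - 234*(-2)/5)**2 = (5/4 - 13*(-36/5))**2 = (5/4 + 468/5)**2 = (1897/20)**2 = 3598609/400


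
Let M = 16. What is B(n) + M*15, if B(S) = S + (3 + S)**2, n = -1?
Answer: 243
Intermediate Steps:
B(n) + M*15 = (-1 + (3 - 1)**2) + 16*15 = (-1 + 2**2) + 240 = (-1 + 4) + 240 = 3 + 240 = 243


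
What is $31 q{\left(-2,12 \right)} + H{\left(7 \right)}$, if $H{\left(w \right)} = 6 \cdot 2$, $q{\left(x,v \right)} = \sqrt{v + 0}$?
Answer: $12 + 62 \sqrt{3} \approx 119.39$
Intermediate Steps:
$q{\left(x,v \right)} = \sqrt{v}$
$H{\left(w \right)} = 12$
$31 q{\left(-2,12 \right)} + H{\left(7 \right)} = 31 \sqrt{12} + 12 = 31 \cdot 2 \sqrt{3} + 12 = 62 \sqrt{3} + 12 = 12 + 62 \sqrt{3}$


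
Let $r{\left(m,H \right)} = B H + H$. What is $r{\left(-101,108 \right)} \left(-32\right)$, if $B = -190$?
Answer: $653184$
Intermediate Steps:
$r{\left(m,H \right)} = - 189 H$ ($r{\left(m,H \right)} = - 190 H + H = - 189 H$)
$r{\left(-101,108 \right)} \left(-32\right) = \left(-189\right) 108 \left(-32\right) = \left(-20412\right) \left(-32\right) = 653184$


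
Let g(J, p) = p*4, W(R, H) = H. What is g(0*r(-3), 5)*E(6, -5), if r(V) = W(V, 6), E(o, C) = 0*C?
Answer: 0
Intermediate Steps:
E(o, C) = 0
r(V) = 6
g(J, p) = 4*p
g(0*r(-3), 5)*E(6, -5) = (4*5)*0 = 20*0 = 0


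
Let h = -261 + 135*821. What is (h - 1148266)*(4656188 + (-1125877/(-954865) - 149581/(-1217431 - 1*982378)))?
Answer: -10149065176021361658759496/2100520620785 ≈ -4.8317e+12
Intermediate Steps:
h = 110574 (h = -261 + 110835 = 110574)
(h - 1148266)*(4656188 + (-1125877/(-954865) - 149581/(-1217431 - 1*982378))) = (110574 - 1148266)*(4656188 + (-1125877/(-954865) - 149581/(-1217431 - 1*982378))) = -1037692*(4656188 + (-1125877*(-1/954865) - 149581/(-1217431 - 982378))) = -1037692*(4656188 + (1125877/954865 - 149581/(-2199809))) = -1037692*(4656188 + (1125877/954865 - 149581*(-1/2199809))) = -1037692*(4656188 + (1125877/954865 + 149581/2199809)) = -1037692*(4656188 + 2619544019058/2100520620785) = -1037692*9780421527795686638/2100520620785 = -10149065176021361658759496/2100520620785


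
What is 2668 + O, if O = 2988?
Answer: 5656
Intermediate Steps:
2668 + O = 2668 + 2988 = 5656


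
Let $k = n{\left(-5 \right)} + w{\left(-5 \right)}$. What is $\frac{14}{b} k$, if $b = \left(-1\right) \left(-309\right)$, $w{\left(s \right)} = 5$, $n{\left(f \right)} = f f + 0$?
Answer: $\frac{140}{103} \approx 1.3592$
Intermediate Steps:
$n{\left(f \right)} = f^{2}$ ($n{\left(f \right)} = f^{2} + 0 = f^{2}$)
$b = 309$
$k = 30$ ($k = \left(-5\right)^{2} + 5 = 25 + 5 = 30$)
$\frac{14}{b} k = \frac{14}{309} \cdot 30 = \frac{140}{103}$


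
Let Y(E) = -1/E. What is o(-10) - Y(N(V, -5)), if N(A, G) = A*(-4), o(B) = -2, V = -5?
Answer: -39/20 ≈ -1.9500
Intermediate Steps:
N(A, G) = -4*A
o(-10) - Y(N(V, -5)) = -2 - (-1)/((-4*(-5))) = -2 - (-1)/20 = -2 - 1*(-1/20) = -2 + 1/20 = -39/20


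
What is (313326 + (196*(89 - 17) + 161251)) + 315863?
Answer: 804552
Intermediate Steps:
(313326 + (196*(89 - 17) + 161251)) + 315863 = (313326 + (196*72 + 161251)) + 315863 = (313326 + (14112 + 161251)) + 315863 = (313326 + 175363) + 315863 = 488689 + 315863 = 804552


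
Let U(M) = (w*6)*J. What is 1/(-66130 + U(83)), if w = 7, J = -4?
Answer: -1/66298 ≈ -1.5083e-5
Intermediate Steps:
U(M) = -168 (U(M) = (7*6)*(-4) = 42*(-4) = -168)
1/(-66130 + U(83)) = 1/(-66130 - 168) = 1/(-66298) = -1/66298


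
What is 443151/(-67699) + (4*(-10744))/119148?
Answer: -13927496893/2016550113 ≈ -6.9066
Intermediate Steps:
443151/(-67699) + (4*(-10744))/119148 = 443151*(-1/67699) - 42976*1/119148 = -443151/67699 - 10744/29787 = -13927496893/2016550113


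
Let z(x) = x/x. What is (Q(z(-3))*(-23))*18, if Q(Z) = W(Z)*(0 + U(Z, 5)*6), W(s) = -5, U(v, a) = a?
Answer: 62100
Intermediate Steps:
z(x) = 1
Q(Z) = -150 (Q(Z) = -5*(0 + 5*6) = -5*(0 + 30) = -5*30 = -150)
(Q(z(-3))*(-23))*18 = -150*(-23)*18 = 3450*18 = 62100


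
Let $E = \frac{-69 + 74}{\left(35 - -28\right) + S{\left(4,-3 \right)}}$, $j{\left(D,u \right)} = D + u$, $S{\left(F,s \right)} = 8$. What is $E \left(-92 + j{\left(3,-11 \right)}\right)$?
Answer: $- \frac{500}{71} \approx -7.0423$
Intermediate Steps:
$E = \frac{5}{71}$ ($E = \frac{-69 + 74}{\left(35 - -28\right) + 8} = \frac{5}{\left(35 + 28\right) + 8} = \frac{5}{63 + 8} = \frac{5}{71} \approx 0.070423$)
$E \left(-92 + j{\left(3,-11 \right)}\right) = \frac{5 \left(-92 + \left(3 - 11\right)\right)}{71} = \frac{5 \left(-92 - 8\right)}{71} = \frac{5}{71} \left(-100\right) = - \frac{500}{71}$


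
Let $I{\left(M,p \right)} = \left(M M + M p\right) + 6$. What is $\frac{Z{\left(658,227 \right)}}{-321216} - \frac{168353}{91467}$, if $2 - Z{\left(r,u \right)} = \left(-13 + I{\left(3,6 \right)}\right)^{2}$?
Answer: $- \frac{9006878897}{4896777312} \approx -1.8393$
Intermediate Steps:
$I{\left(M,p \right)} = 6 + M^{2} + M p$ ($I{\left(M,p \right)} = \left(M^{2} + M p\right) + 6 = 6 + M^{2} + M p$)
$Z{\left(r,u \right)} = -398$ ($Z{\left(r,u \right)} = 2 - \left(-13 + \left(6 + 3^{2} + 3 \cdot 6\right)\right)^{2} = 2 - \left(-13 + \left(6 + 9 + 18\right)\right)^{2} = 2 - \left(-13 + 33\right)^{2} = 2 - 20^{2} = 2 - 400 = -398$)
$\frac{Z{\left(658,227 \right)}}{-321216} - \frac{168353}{91467} = - \frac{398}{-321216} - \frac{168353}{91467} = \left(-398\right) \left(- \frac{1}{321216}\right) - \frac{168353}{91467} = \frac{199}{160608} - \frac{168353}{91467} = - \frac{9006878897}{4896777312}$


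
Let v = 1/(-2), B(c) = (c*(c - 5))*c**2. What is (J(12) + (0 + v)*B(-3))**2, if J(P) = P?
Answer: 9216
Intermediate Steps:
B(c) = c**3*(-5 + c) (B(c) = (c*(-5 + c))*c**2 = c**3*(-5 + c))
v = -1/2 ≈ -0.50000
(J(12) + (0 + v)*B(-3))**2 = (12 + (0 - 1/2)*((-3)**3*(-5 - 3)))**2 = (12 - (-27)*(-8)/2)**2 = (12 - 1/2*216)**2 = (12 - 108)**2 = (-96)**2 = 9216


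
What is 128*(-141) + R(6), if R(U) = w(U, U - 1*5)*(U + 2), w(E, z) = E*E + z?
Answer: -17752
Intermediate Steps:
w(E, z) = z + E² (w(E, z) = E² + z = z + E²)
R(U) = (2 + U)*(-5 + U + U²) (R(U) = ((U - 1*5) + U²)*(U + 2) = ((U - 5) + U²)*(2 + U) = ((-5 + U) + U²)*(2 + U) = (-5 + U + U²)*(2 + U) = (2 + U)*(-5 + U + U²))
128*(-141) + R(6) = 128*(-141) + (2 + 6)*(-5 + 6 + 6²) = -18048 + 8*(-5 + 6 + 36) = -18048 + 8*37 = -18048 + 296 = -17752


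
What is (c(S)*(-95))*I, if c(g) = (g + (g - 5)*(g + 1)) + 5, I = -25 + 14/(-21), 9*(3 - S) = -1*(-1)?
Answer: -190190/243 ≈ -782.67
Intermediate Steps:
S = 26/9 (S = 3 - (-1)*(-1)/9 = 3 - ⅑*1 = 3 - ⅑ = 26/9 ≈ 2.8889)
I = -77/3 (I = -25 + 14*(-1/21) = -25 - ⅔ = -77/3 ≈ -25.667)
c(g) = 5 + g + (1 + g)*(-5 + g) (c(g) = (g + (-5 + g)*(1 + g)) + 5 = (g + (1 + g)*(-5 + g)) + 5 = 5 + g + (1 + g)*(-5 + g))
(c(S)*(-95))*I = ((26*(-3 + 26/9)/9)*(-95))*(-77/3) = (((26/9)*(-⅑))*(-95))*(-77/3) = -26/81*(-95)*(-77/3) = (2470/81)*(-77/3) = -190190/243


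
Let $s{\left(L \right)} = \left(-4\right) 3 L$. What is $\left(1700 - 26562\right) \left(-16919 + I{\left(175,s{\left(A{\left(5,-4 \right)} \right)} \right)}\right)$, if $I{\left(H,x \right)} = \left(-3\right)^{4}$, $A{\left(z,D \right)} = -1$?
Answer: $418626356$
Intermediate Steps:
$s{\left(L \right)} = - 12 L$
$I{\left(H,x \right)} = 81$
$\left(1700 - 26562\right) \left(-16919 + I{\left(175,s{\left(A{\left(5,-4 \right)} \right)} \right)}\right) = \left(1700 - 26562\right) \left(-16919 + 81\right) = \left(-24862\right) \left(-16838\right) = 418626356$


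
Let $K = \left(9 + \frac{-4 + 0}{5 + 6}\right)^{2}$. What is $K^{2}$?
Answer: $\frac{81450625}{14641} \approx 5563.2$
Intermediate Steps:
$K = \frac{9025}{121}$ ($K = \left(9 - \frac{4}{11}\right)^{2} = \left(\frac{95}{11}\right)^{2} = \frac{9025}{121} \approx 74.587$)
$K^{2} = \left(\frac{9025}{121}\right)^{2} = \frac{81450625}{14641}$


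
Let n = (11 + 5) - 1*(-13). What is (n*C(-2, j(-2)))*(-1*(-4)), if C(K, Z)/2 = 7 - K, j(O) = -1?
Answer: 2088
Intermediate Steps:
C(K, Z) = 14 - 2*K (C(K, Z) = 2*(7 - K) = 14 - 2*K)
n = 29 (n = 16 + 13 = 29)
(n*C(-2, j(-2)))*(-1*(-4)) = (29*(14 - 2*(-2)))*(-1*(-4)) = (29*(14 + 4))*4 = (29*18)*4 = 522*4 = 2088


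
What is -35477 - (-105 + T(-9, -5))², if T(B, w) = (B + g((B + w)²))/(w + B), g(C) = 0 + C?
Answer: -9699141/196 ≈ -49485.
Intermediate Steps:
g(C) = C
T(B, w) = (B + (B + w)²)/(B + w) (T(B, w) = (B + (B + w)²)/(w + B) = (B + (B + w)²)/(B + w))
-35477 - (-105 + T(-9, -5))² = -35477 - (-105 + (-9 - 5 - 9/(-9 - 5)))² = -35477 - (-105 + (-9 - 5 - 9/(-14)))² = -35477 - (-105 + (-9 - 5 - 9*(-1/14)))² = -35477 - (-105 + (-9 - 5 + 9/14))² = -35477 - (-105 - 187/14)² = -35477 - (-1657/14)² = -35477 - 1*2745649/196 = -35477 - 2745649/196 = -9699141/196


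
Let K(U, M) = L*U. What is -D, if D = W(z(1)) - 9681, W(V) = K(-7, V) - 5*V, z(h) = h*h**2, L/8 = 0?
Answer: 9686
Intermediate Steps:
L = 0 (L = 8*0 = 0)
K(U, M) = 0 (K(U, M) = 0*U = 0)
z(h) = h**3
W(V) = -5*V (W(V) = 0 - 5*V = -5*V)
D = -9686 (D = -5*1**3 - 9681 = -5*1 - 9681 = -5 - 9681 = -9686)
-D = -1*(-9686) = 9686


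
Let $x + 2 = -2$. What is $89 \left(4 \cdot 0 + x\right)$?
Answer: $-356$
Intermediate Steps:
$x = -4$ ($x = -2 - 2 = -4$)
$89 \left(4 \cdot 0 + x\right) = 89 \left(4 \cdot 0 - 4\right) = 89 \left(0 - 4\right) = 89 \left(-4\right) = -356$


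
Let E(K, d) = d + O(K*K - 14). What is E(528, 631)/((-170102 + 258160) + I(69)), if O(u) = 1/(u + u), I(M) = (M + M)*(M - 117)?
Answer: 351807741/45402712360 ≈ 0.0077486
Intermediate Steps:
I(M) = 2*M*(-117 + M) (I(M) = (2*M)*(-117 + M) = 2*M*(-117 + M))
O(u) = 1/(2*u)
E(K, d) = d + 1/(2*(-14 + K²)) (E(K, d) = d + 1/(2*(K*K - 14)) = d + 1/(2*(K² - 14)) = d + 1/(2*(-14 + K²)))
E(528, 631)/((-170102 + 258160) + I(69)) = ((½ + 631*(-14 + 528²))/(-14 + 528²))/((-170102 + 258160) + 2*69*(-117 + 69)) = ((½ + 631*(-14 + 278784))/(-14 + 278784))/(88058 + 2*69*(-48)) = ((½ + 631*278770)/278770)/(88058 - 6624) = ((½ + 175903870)/278770)/81434 = ((1/278770)*(351807741/2))*(1/81434) = (351807741/557540)*(1/81434) = 351807741/45402712360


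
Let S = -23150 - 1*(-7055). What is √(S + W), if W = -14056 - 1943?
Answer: 3*I*√3566 ≈ 179.15*I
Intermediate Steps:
S = -16095 (S = -23150 + 7055 = -16095)
W = -15999
√(S + W) = √(-16095 - 15999) = √(-32094) = 3*I*√3566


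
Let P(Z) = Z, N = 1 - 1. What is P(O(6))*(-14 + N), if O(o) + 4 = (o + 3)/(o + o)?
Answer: 91/2 ≈ 45.500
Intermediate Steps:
N = 0
O(o) = -4 + (3 + o)/(2*o) (O(o) = -4 + (o + 3)/(o + o) = -4 + (3 + o)/((2*o)) = -4 + (3 + o)*(1/(2*o)) = -4 + (3 + o)/(2*o))
P(O(6))*(-14 + N) = ((½)*(3 - 7*6)/6)*(-14 + 0) = ((½)*(⅙)*(3 - 42))*(-14) = ((½)*(⅙)*(-39))*(-14) = -13/4*(-14) = 91/2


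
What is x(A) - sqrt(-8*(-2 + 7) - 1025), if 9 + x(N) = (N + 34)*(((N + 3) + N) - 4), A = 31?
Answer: 3956 - I*sqrt(1065) ≈ 3956.0 - 32.634*I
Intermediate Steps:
x(N) = -9 + (-1 + 2*N)*(34 + N) (x(N) = -9 + (N + 34)*(((N + 3) + N) - 4) = -9 + (34 + N)*(((3 + N) + N) - 4) = -9 + (34 + N)*((3 + 2*N) - 4) = -9 + (34 + N)*(-1 + 2*N) = -9 + (-1 + 2*N)*(34 + N))
x(A) - sqrt(-8*(-2 + 7) - 1025) = (-43 + 2*31**2 + 67*31) - sqrt(-8*(-2 + 7) - 1025) = (-43 + 2*961 + 2077) - sqrt(-8*5 - 1025) = (-43 + 1922 + 2077) - sqrt(-40 - 1025) = 3956 - sqrt(-1065) = 3956 - I*sqrt(1065)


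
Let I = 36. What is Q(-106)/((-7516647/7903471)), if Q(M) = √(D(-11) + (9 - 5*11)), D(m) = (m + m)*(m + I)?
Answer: -15806942*I*√149/7516647 ≈ -25.669*I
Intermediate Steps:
D(m) = 2*m*(36 + m) (D(m) = (m + m)*(m + 36) = (2*m)*(36 + m) = 2*m*(36 + m))
Q(M) = 2*I*√149 (Q(M) = √(2*(-11)*(36 - 11) + (9 - 5*11)) = √(2*(-11)*25 + (9 - 55)) = √(-550 - 46) = √(-596) = 2*I*√149)
Q(-106)/((-7516647/7903471)) = (2*I*√149)/((-7516647/7903471)) = (2*I*√149)/((-7516647*1/7903471)) = (2*I*√149)/(-7516647/7903471) = (2*I*√149)*(-7903471/7516647) = -15806942*I*√149/7516647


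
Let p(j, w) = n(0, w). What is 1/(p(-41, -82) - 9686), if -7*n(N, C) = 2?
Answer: -7/67804 ≈ -0.00010324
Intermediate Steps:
n(N, C) = -2/7 (n(N, C) = -⅐*2 = -2/7)
p(j, w) = -2/7
1/(p(-41, -82) - 9686) = 1/(-2/7 - 9686) = 1/(-67804/7) = -7/67804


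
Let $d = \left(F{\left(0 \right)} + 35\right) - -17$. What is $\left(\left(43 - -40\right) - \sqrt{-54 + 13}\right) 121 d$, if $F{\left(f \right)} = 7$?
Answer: $592537 - 7139 i \sqrt{41} \approx 5.9254 \cdot 10^{5} - 45712.0 i$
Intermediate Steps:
$d = 59$ ($d = \left(7 + 35\right) - -17 = 42 + \left(\left(-2 - 2\right) + 21\right) = 42 + \left(-4 + 21\right) = 42 + 17 = 59$)
$\left(\left(43 - -40\right) - \sqrt{-54 + 13}\right) 121 d = \left(\left(43 - -40\right) - \sqrt{-54 + 13}\right) 121 \cdot 59 = \left(\left(43 + 40\right) - \sqrt{-41}\right) 121 \cdot 59 = \left(83 - i \sqrt{41}\right) 121 \cdot 59 = \left(10043 - 121 i \sqrt{41}\right) 59 = 592537 - 7139 i \sqrt{41}$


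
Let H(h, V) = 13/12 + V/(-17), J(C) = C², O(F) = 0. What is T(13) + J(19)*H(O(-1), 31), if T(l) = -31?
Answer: -60835/204 ≈ -298.21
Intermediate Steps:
H(h, V) = 13/12 - V/17 (H(h, V) = 13*(1/12) + V*(-1/17) = 13/12 - V/17)
T(13) + J(19)*H(O(-1), 31) = -31 + 19²*(13/12 - 1/17*31) = -31 + 361*(13/12 - 31/17) = -31 + 361*(-151/204) = -31 - 54511/204 = -60835/204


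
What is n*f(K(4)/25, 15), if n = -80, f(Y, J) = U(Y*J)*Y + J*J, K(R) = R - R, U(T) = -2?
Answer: -18000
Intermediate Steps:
K(R) = 0
f(Y, J) = J**2 - 2*Y (f(Y, J) = -2*Y + J*J = -2*Y + J**2 = J**2 - 2*Y)
n*f(K(4)/25, 15) = -80*(15**2 - 0/25) = -80*(225 - 0/25) = -80*(225 - 2*0) = -80*(225 + 0) = -80*225 = -18000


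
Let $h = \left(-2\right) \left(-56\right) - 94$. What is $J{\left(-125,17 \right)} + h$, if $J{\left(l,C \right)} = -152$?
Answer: $-134$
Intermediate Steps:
$h = 18$ ($h = 112 - 94 = 18$)
$J{\left(-125,17 \right)} + h = -152 + 18 = -134$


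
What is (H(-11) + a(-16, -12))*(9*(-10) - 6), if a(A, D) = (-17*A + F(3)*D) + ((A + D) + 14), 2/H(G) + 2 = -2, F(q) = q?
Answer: -21264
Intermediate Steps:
H(G) = -1/2 (H(G) = 2/(-2 - 2) = 2/(-4) = 2*(-1/4) = -1/2)
a(A, D) = 14 - 16*A + 4*D (a(A, D) = (-17*A + 3*D) + ((A + D) + 14) = (-17*A + 3*D) + (14 + A + D) = 14 - 16*A + 4*D)
(H(-11) + a(-16, -12))*(9*(-10) - 6) = (-1/2 + (14 - 16*(-16) + 4*(-12)))*(9*(-10) - 6) = (-1/2 + (14 + 256 - 48))*(-90 - 6) = (-1/2 + 222)*(-96) = (443/2)*(-96) = -21264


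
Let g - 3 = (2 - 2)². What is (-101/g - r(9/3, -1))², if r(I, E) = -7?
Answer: 6400/9 ≈ 711.11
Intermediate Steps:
g = 3 (g = 3 + (2 - 2)² = 3 + 0² = 3 + 0 = 3)
(-101/g - r(9/3, -1))² = (-101/3 - 1*(-7))² = (-101*⅓ + 7)² = (-101/3 + 7)² = (-80/3)² = 6400/9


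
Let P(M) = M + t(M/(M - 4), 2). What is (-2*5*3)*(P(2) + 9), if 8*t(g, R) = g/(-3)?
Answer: -1325/4 ≈ -331.25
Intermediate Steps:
t(g, R) = -g/24 (t(g, R) = (g/(-3))/8 = (g*(-⅓))/8 = (-g/3)/8 = -g/24)
P(M) = M - M/(24*(-4 + M)) (P(M) = M - M/(24*(M - 4)) = M - M/(24*(-4 + M)))
(-2*5*3)*(P(2) + 9) = (-2*5*3)*((1/24)*2*(-97 + 24*2)/(-4 + 2) + 9) = (-10*3)*((1/24)*2*(-97 + 48)/(-2) + 9) = -30*((1/24)*2*(-½)*(-49) + 9) = -30*(49/24 + 9) = -30*265/24 = -1325/4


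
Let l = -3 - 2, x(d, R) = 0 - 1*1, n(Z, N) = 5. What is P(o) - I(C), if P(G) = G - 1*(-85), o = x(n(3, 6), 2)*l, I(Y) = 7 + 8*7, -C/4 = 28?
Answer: 27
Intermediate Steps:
C = -112 (C = -4*28 = -112)
x(d, R) = -1 (x(d, R) = 0 - 1 = -1)
I(Y) = 63 (I(Y) = 7 + 56 = 63)
l = -5
o = 5 (o = -1*(-5) = 5)
P(G) = 85 + G (P(G) = G + 85 = 85 + G)
P(o) - I(C) = (85 + 5) - 1*63 = 90 - 63 = 27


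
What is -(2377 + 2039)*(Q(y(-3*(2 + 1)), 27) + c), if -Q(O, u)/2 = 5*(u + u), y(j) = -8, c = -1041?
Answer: 6981696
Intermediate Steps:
Q(O, u) = -20*u (Q(O, u) = -10*(u + u) = -10*2*u = -20*u)
-(2377 + 2039)*(Q(y(-3*(2 + 1)), 27) + c) = -(2377 + 2039)*(-20*27 - 1041) = -4416*(-540 - 1041) = -4416*(-1581) = -1*(-6981696) = 6981696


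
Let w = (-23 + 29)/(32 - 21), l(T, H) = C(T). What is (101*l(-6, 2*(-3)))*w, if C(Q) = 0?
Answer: 0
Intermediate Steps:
l(T, H) = 0
w = 6/11 ≈ 0.54545
(101*l(-6, 2*(-3)))*w = (101*0)*(6/11) = 0*(6/11) = 0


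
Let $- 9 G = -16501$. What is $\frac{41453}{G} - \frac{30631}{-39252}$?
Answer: $\frac{15149460535}{647697252} \approx 23.39$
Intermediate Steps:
$G = \frac{16501}{9}$ ($G = \left(- \frac{1}{9}\right) \left(-16501\right) = \frac{16501}{9} \approx 1833.4$)
$\frac{41453}{G} - \frac{30631}{-39252} = \frac{41453}{\frac{16501}{9}} - \frac{30631}{-39252} = 41453 \cdot \frac{9}{16501} - - \frac{30631}{39252} = \frac{373077}{16501} + \frac{30631}{39252} = \frac{15149460535}{647697252}$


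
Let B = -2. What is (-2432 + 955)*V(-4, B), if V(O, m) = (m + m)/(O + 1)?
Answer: -5908/3 ≈ -1969.3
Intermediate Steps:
V(O, m) = 2*m/(1 + O) (V(O, m) = (2*m)/(1 + O) = 2*m/(1 + O))
(-2432 + 955)*V(-4, B) = (-2432 + 955)*(2*(-2)/(1 - 4)) = -2954*(-2)/(-3) = -2954*(-2)*(-1)/3 = -1477*4/3 = -5908/3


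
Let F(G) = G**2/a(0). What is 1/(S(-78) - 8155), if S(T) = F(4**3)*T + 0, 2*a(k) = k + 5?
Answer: -5/679751 ≈ -7.3556e-6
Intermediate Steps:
a(k) = 5/2 + k/2 (a(k) = (k + 5)/2 = (5 + k)/2 = 5/2 + k/2)
F(G) = 2*G**2/5 (F(G) = G**2/(5/2 + (1/2)*0) = G**2/(5/2 + 0) = G**2/(5/2) = 2*G**2/5)
S(T) = 8192*T/5 (S(T) = (2*(4**3)**2/5)*T + 0 = ((2/5)*64**2)*T + 0 = ((2/5)*4096)*T + 0 = 8192*T/5 + 0 = 8192*T/5)
1/(S(-78) - 8155) = 1/((8192/5)*(-78) - 8155) = 1/(-638976/5 - 8155) = 1/(-679751/5) = -5/679751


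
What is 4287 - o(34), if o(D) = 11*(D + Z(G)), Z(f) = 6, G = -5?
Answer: 3847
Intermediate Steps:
o(D) = 66 + 11*D (o(D) = 11*(D + 6) = 11*(6 + D) = 66 + 11*D)
4287 - o(34) = 4287 - (66 + 11*34) = 4287 - (66 + 374) = 4287 - 1*440 = 4287 - 440 = 3847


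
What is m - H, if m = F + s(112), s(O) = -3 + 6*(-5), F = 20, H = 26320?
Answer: -26333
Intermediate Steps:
s(O) = -33 (s(O) = -3 - 30 = -33)
m = -13 (m = 20 - 33 = -13)
m - H = -13 - 1*26320 = -13 - 26320 = -26333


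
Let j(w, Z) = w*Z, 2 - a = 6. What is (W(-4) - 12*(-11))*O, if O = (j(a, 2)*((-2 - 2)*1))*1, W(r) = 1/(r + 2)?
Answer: 4208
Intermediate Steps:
a = -4 (a = 2 - 1*6 = 2 - 6 = -4)
W(r) = 1/(2 + r)
j(w, Z) = Z*w
O = 32 (O = ((2*(-4))*((-2 - 2)*1))*1 = -(-32)*1 = -8*(-4)*1 = 32*1 = 32)
(W(-4) - 12*(-11))*O = (1/(2 - 4) - 12*(-11))*32 = (1/(-2) + 132)*32 = (-½ + 132)*32 = (263/2)*32 = 4208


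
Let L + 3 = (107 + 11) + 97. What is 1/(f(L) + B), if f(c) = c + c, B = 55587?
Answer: 1/56011 ≈ 1.7854e-5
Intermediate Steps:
L = 212 (L = -3 + ((107 + 11) + 97) = -3 + (118 + 97) = -3 + 215 = 212)
f(c) = 2*c
1/(f(L) + B) = 1/(2*212 + 55587) = 1/(424 + 55587) = 1/56011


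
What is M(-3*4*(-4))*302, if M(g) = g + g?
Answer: 28992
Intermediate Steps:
M(g) = 2*g
M(-3*4*(-4))*302 = (2*(-3*4*(-4)))*302 = (2*(-12*(-4)))*302 = (2*48)*302 = 96*302 = 28992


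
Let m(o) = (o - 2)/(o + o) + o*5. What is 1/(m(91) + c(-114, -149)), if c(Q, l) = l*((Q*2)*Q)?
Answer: -182/704768157 ≈ -2.5824e-7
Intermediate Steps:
c(Q, l) = 2*l*Q² (c(Q, l) = l*((2*Q)*Q) = l*(2*Q²) = 2*l*Q²)
m(o) = 5*o + (-2 + o)/(2*o) (m(o) = (-2 + o)/((2*o)) + 5*o = (-2 + o)*(1/(2*o)) + 5*o = (-2 + o)/(2*o) + 5*o = 5*o + (-2 + o)/(2*o))
1/(m(91) + c(-114, -149)) = 1/((½ - 1/91 + 5*91) + 2*(-149)*(-114)²) = 1/((½ - 1*1/91 + 455) + 2*(-149)*12996) = 1/((½ - 1/91 + 455) - 3872808) = 1/(82899/182 - 3872808) = 1/(-704768157/182) = -182/704768157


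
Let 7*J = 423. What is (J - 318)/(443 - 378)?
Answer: -1803/455 ≈ -3.9626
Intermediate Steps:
J = 423/7 (J = (⅐)*423 = 423/7 ≈ 60.429)
(J - 318)/(443 - 378) = (423/7 - 318)/(443 - 378) = -1803/7/65 = -1803/7*1/65 = -1803/455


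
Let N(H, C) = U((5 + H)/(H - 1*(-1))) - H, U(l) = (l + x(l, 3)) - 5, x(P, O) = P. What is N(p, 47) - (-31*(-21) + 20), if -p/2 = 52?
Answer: -58718/103 ≈ -570.08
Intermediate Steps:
p = -104 (p = -2*52 = -104)
U(l) = -5 + 2*l (U(l) = (l + l) - 5 = 2*l - 5 = -5 + 2*l)
N(H, C) = -5 - H + 2*(5 + H)/(1 + H) (N(H, C) = (-5 + 2*((5 + H)/(H - 1*(-1)))) - H = (-5 + 2*((5 + H)/(H + 1))) - H = (-5 + 2*((5 + H)/(1 + H))) - H = (-5 + 2*(5 + H)/(1 + H)) - H = -5 - H + 2*(5 + H)/(1 + H))
N(p, 47) - (-31*(-21) + 20) = (5 - 1*(-104)**2 - 4*(-104))/(1 - 104) - (-31*(-21) + 20) = (5 - 1*10816 + 416)/(-103) - (651 + 20) = -(5 - 10816 + 416)/103 - 1*671 = -1/103*(-10395) - 671 = 10395/103 - 671 = -58718/103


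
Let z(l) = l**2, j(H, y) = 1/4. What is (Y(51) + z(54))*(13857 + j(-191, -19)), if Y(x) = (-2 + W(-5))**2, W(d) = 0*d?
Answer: 40463170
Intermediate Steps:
W(d) = 0
j(H, y) = 1/4
Y(x) = 4 (Y(x) = (-2 + 0)**2 = (-2)**2 = 4)
(Y(51) + z(54))*(13857 + j(-191, -19)) = (4 + 54**2)*(13857 + 1/4) = (4 + 2916)*(55429/4) = 2920*(55429/4) = 40463170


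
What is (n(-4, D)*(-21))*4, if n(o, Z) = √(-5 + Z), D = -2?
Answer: -84*I*√7 ≈ -222.24*I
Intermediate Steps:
(n(-4, D)*(-21))*4 = (√(-5 - 2)*(-21))*4 = (√(-7)*(-21))*4 = ((I*√7)*(-21))*4 = -21*I*√7*4 = -84*I*√7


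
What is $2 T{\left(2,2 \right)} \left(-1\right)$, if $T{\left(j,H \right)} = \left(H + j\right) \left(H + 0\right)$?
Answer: $-16$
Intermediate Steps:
$T{\left(j,H \right)} = H \left(H + j\right)$ ($T{\left(j,H \right)} = \left(H + j\right) H = H \left(H + j\right)$)
$2 T{\left(2,2 \right)} \left(-1\right) = 2 \cdot 2 \left(2 + 2\right) \left(-1\right) = 2 \cdot 2 \cdot 4 \left(-1\right) = 2 \cdot 8 \left(-1\right) = 16 \left(-1\right) = -16$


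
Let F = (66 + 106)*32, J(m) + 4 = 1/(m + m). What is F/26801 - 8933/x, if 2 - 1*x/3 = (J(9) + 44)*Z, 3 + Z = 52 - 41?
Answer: 734014463/76811666 ≈ 9.5560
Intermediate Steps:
J(m) = -4 + 1/(2*m) (J(m) = -4 + 1/(m + m) = -4 + 1/(2*m))
Z = 8 (Z = -3 + (52 - 41) = -3 + 11 = 8)
x = -2866/3 (x = 6 - 3*((-4 + (1/2)/9) + 44)*8 = 6 - 3*((-4 + (1/2)*(1/9)) + 44)*8 = 6 - 3*((-4 + 1/18) + 44)*8 = 6 - 3*(-71/18 + 44)*8 = 6 - 721*8/6 = 6 - 3*2884/9 = 6 - 2884/3 = -2866/3 ≈ -955.33)
F = 5504 (F = 172*32 = 5504)
F/26801 - 8933/x = 5504/26801 - 8933/(-2866/3) = 5504*(1/26801) - 8933*(-3/2866) = 5504/26801 + 26799/2866 = 734014463/76811666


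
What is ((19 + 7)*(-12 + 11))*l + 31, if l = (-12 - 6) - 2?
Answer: 551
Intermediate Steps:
l = -20 (l = -18 - 2 = -20)
((19 + 7)*(-12 + 11))*l + 31 = ((19 + 7)*(-12 + 11))*(-20) + 31 = (26*(-1))*(-20) + 31 = -26*(-20) + 31 = 520 + 31 = 551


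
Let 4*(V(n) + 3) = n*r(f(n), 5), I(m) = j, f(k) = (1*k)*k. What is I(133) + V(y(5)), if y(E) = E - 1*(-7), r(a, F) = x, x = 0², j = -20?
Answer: -23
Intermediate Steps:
f(k) = k² (f(k) = k*k = k²)
I(m) = -20
x = 0
r(a, F) = 0
y(E) = 7 + E (y(E) = E + 7 = 7 + E)
V(n) = -3 (V(n) = -3 + (n*0)/4 = -3 + (¼)*0 = -3 + 0 = -3)
I(133) + V(y(5)) = -20 - 3 = -23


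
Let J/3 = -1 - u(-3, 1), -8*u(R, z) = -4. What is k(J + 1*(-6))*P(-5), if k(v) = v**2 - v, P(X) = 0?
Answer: 0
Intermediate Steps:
u(R, z) = 1/2 (u(R, z) = -1/8*(-4) = 1/2)
J = -9/2 (J = 3*(-1 - 1*1/2) = 3*(-1 - 1/2) = 3*(-3/2) = -9/2 ≈ -4.5000)
k(J + 1*(-6))*P(-5) = ((-9/2 + 1*(-6))*(-1 + (-9/2 + 1*(-6))))*0 = ((-9/2 - 6)*(-1 + (-9/2 - 6)))*0 = -21*(-1 - 21/2)/2*0 = -21/2*(-23/2)*0 = (483/4)*0 = 0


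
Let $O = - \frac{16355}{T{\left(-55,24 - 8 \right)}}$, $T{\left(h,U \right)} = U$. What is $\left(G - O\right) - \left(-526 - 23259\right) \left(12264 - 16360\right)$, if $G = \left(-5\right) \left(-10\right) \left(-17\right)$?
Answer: $- \frac{1558771005}{16} \approx -9.7423 \cdot 10^{7}$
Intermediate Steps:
$O = - \frac{16355}{16}$ ($O = - \frac{16355}{24 - 8} = - \frac{16355}{16} \approx -1022.2$)
$G = -850$ ($G = 50 \left(-17\right) = -850$)
$\left(G - O\right) - \left(-526 - 23259\right) \left(12264 - 16360\right) = \left(-850 - - \frac{16355}{16}\right) - \left(-526 - 23259\right) \left(12264 - 16360\right) = \left(-850 + \frac{16355}{16}\right) - - 23785 \left(12264 - 16360\right) = \frac{2755}{16} - - 23785 \left(12264 - 16360\right) = \frac{2755}{16} - \left(-23785\right) \left(-4096\right) = \frac{2755}{16} - 97423360 = - \frac{1558771005}{16}$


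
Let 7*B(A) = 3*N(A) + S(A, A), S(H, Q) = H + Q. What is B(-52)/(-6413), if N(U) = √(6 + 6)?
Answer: 104/44891 - 6*√3/44891 ≈ 0.0020852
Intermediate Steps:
N(U) = 2*√3 (N(U) = √12 = 2*√3)
B(A) = 2*A/7 + 6*√3/7 (B(A) = (3*(2*√3) + (A + A))/7 = (6*√3 + 2*A)/7 = (2*A + 6*√3)/7 = 2*A/7 + 6*√3/7)
B(-52)/(-6413) = ((2/7)*(-52) + 6*√3/7)/(-6413) = (-104/7 + 6*√3/7)*(-1/6413) = 104/44891 - 6*√3/44891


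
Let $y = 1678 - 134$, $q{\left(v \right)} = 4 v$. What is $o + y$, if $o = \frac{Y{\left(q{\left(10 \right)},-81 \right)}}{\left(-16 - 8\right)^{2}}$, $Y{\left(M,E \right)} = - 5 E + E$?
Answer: $\frac{24713}{16} \approx 1544.6$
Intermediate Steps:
$Y{\left(M,E \right)} = - 4 E$
$y = 1544$ ($y = 1678 - 134 = 1544$)
$o = \frac{9}{16}$ ($o = \frac{\left(-4\right) \left(-81\right)}{\left(-16 - 8\right)^{2}} = \frac{324}{\left(-24\right)^{2}} = \frac{324}{576} = 324 \cdot \frac{1}{576} = \frac{9}{16} \approx 0.5625$)
$o + y = \frac{9}{16} + 1544 = \frac{24713}{16}$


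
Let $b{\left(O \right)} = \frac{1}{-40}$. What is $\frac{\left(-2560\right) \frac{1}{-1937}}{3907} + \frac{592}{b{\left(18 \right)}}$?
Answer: $- \frac{179206898560}{7567859} \approx -23680.0$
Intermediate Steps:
$b{\left(O \right)} = - \frac{1}{40}$
$\frac{\left(-2560\right) \frac{1}{-1937}}{3907} + \frac{592}{b{\left(18 \right)}} = \frac{\left(-2560\right) \frac{1}{-1937}}{3907} + \frac{592}{- \frac{1}{40}} = \left(-2560\right) \left(- \frac{1}{1937}\right) \frac{1}{3907} + 592 \left(-40\right) = \frac{2560}{1937} \cdot \frac{1}{3907} - 23680 = \frac{2560}{7567859} - 23680 = - \frac{179206898560}{7567859}$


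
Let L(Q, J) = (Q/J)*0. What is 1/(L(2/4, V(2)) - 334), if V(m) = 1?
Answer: -1/334 ≈ -0.0029940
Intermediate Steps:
L(Q, J) = 0
1/(L(2/4, V(2)) - 334) = 1/(0 - 334) = 1/(-334) = -1/334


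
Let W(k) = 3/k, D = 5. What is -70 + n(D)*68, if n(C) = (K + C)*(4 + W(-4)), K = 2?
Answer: 1477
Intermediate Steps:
n(C) = 13/2 + 13*C/4 (n(C) = (2 + C)*(4 + 3/(-4)) = (2 + C)*(4 + 3*(-¼)) = (2 + C)*(4 - ¾) = (2 + C)*(13/4) = 13/2 + 13*C/4)
-70 + n(D)*68 = -70 + (13/2 + (13/4)*5)*68 = -70 + (13/2 + 65/4)*68 = -70 + (91/4)*68 = -70 + 1547 = 1477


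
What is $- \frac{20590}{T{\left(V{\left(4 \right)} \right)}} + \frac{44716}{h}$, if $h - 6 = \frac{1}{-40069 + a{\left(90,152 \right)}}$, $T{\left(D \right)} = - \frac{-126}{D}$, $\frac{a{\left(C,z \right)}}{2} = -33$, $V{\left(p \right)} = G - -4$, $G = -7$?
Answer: $\frac{40167338515}{5056989} \approx 7942.9$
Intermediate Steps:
$V{\left(p \right)} = -3$ ($V{\left(p \right)} = -7 - -4 = -7 + 4 = -3$)
$a{\left(C,z \right)} = -66$ ($a{\left(C,z \right)} = 2 \left(-33\right) = -66$)
$T{\left(D \right)} = \frac{126}{D}$
$h = \frac{240809}{40135}$ ($h = 6 + \frac{1}{-40069 - 66} = 6 + \frac{1}{-40135} = 6 - \frac{1}{40135} = \frac{240809}{40135} \approx 6.0$)
$- \frac{20590}{T{\left(V{\left(4 \right)} \right)}} + \frac{44716}{h} = - \frac{20590}{126 \frac{1}{-3}} + \frac{44716}{\frac{240809}{40135}} = - \frac{20590}{126 \left(- \frac{1}{3}\right)} + 44716 \cdot \frac{40135}{240809} = - \frac{20590}{-42} + \frac{1794676660}{240809} = \left(-20590\right) \left(- \frac{1}{42}\right) + \frac{1794676660}{240809} = \frac{10295}{21} + \frac{1794676660}{240809} = \frac{40167338515}{5056989}$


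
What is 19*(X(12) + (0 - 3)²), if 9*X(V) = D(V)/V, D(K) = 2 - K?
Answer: 9139/54 ≈ 169.24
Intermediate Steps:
X(V) = (2 - V)/(9*V) (X(V) = ((2 - V)/V)/9 = (2 - V)/(9*V))
19*(X(12) + (0 - 3)²) = 19*((⅑)*(2 - 1*12)/12 + (0 - 3)²) = 19*((⅑)*(1/12)*(2 - 12) + (-3)²) = 19*((⅑)*(1/12)*(-10) + 9) = 19*(-5/54 + 9) = 19*(481/54) = 9139/54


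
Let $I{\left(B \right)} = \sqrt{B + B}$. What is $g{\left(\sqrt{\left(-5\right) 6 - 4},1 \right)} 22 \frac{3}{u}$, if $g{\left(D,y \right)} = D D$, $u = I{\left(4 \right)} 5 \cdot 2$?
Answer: $- \frac{561 \sqrt{2}}{10} \approx -79.337$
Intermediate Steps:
$I{\left(B \right)} = \sqrt{2} \sqrt{B}$ ($I{\left(B \right)} = \sqrt{2 B} = \sqrt{2} \sqrt{B}$)
$u = 20 \sqrt{2}$ ($u = \sqrt{2} \sqrt{4} \cdot 5 \cdot 2 = \sqrt{2} \cdot 2 \cdot 5 \cdot 2 = 2 \sqrt{2} \cdot 5 \cdot 2 = 10 \sqrt{2} \cdot 2 = 20 \sqrt{2} \approx 28.284$)
$g{\left(D,y \right)} = D^{2}$
$g{\left(\sqrt{\left(-5\right) 6 - 4},1 \right)} 22 \frac{3}{u} = \left(\sqrt{\left(-5\right) 6 - 4}\right)^{2} \cdot 22 \frac{3}{20 \sqrt{2}} = \left(\sqrt{-30 - 4}\right)^{2} \cdot 22 \cdot 3 \frac{\sqrt{2}}{40} = \left(\sqrt{-34}\right)^{2} \cdot 22 \frac{3 \sqrt{2}}{40} = \left(i \sqrt{34}\right)^{2} \cdot 22 \frac{3 \sqrt{2}}{40} = \left(-34\right) 22 \frac{3 \sqrt{2}}{40} = - 748 \frac{3 \sqrt{2}}{40} = - \frac{561 \sqrt{2}}{10}$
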